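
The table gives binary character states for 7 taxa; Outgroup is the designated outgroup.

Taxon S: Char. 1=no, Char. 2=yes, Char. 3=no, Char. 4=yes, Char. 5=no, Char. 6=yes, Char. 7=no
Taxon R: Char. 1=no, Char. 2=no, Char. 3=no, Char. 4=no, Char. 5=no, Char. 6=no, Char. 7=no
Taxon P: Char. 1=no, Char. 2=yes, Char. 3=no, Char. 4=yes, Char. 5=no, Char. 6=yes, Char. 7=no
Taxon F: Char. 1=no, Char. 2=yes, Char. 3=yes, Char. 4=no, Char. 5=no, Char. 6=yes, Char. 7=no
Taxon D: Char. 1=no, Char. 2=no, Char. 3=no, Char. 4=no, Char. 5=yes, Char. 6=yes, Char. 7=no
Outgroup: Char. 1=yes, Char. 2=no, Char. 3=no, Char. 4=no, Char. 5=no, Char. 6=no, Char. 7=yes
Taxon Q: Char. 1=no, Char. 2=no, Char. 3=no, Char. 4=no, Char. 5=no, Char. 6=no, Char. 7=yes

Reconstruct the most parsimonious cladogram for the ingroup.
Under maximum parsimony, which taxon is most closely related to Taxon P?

Character polarity is set by the outgroup: the derived state is whichever differs from the outgroup's state, so for Char. 1, Char. 7 the derived state is 'no', and for the remaining characters it is 'yes'.
Char. 1 (derived state 'no') is shared by all ingroup taxa — unites the whole ingroup.
Only Taxon F, Taxon P, and Taxon S show the derived state 'yes' for Char. 2, supporting them as a clade.
Char. 3: derived state 'yes' in Taxon F only — an autapomorphy, so it tells us nothing about relationships among taxa.
Char. 4: derived state 'yes' in Taxon P and Taxon S only — synapomorphy for {Taxon P, Taxon S}.
Char. 5: derived state 'yes' in Taxon D only — an autapomorphy, so it tells us nothing about relationships among taxa.
Char. 6 (derived state 'yes') is shared by Taxon D, Taxon F, Taxon P, and Taxon S — a synapomorphy uniting that clade.
Only Taxon D, Taxon F, Taxon P, Taxon R, and Taxon S show the derived state 'no' for Char. 7, supporting them as a clade.
Most parsimonious ingroup topology: (((((Taxon P,Taxon S),Taxon F),Taxon D),Taxon R),Taxon Q).
Taxon P and Taxon S form a cherry on this tree, so they are sister taxa.

Taxon S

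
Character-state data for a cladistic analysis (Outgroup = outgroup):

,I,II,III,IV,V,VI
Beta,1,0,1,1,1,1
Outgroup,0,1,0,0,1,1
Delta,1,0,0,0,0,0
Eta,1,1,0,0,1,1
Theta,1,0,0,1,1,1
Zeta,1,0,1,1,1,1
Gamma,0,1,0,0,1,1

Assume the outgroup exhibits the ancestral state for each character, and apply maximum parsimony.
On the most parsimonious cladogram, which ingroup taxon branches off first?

Gamma

Character polarity is set by the outgroup: the derived state is whichever differs from the outgroup's state, so for II, V, VI the derived state is '0', and for the remaining characters it is '1'.
I: derived state '1' in Beta, Delta, Eta, Theta, and Zeta only — synapomorphy for {Beta, Delta, Eta, Theta, Zeta}.
Only Beta, Delta, Theta, and Zeta show the derived state '0' for II, supporting them as a clade.
Only Beta and Zeta show the derived state '1' for III, supporting them as a clade.
IV (derived state '1') is shared by Beta, Theta, and Zeta — a synapomorphy uniting that clade.
V (derived state '0') is unique to Delta (autapomorphy; uninformative for grouping).
VI: derived state '0' in Delta only — an autapomorphy, so it tells us nothing about relationships among taxa.
Most parsimonious ingroup topology: ((((Theta,(Zeta,Beta)),Delta),Eta),Gamma).
Gamma is sister to the clade containing all other ingroup taxa, so it is the earliest-diverging (most basal) ingroup lineage.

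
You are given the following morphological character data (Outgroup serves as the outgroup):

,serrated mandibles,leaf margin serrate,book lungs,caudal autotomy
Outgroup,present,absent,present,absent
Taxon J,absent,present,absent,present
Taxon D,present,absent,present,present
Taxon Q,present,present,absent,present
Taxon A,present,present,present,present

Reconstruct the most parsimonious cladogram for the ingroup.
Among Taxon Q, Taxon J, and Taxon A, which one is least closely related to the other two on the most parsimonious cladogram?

Character polarity is set by the outgroup: the derived state is whichever differs from the outgroup's state, so for serrated mandibles, book lungs the derived state is 'absent', and for the remaining characters it is 'present'.
serrated mandibles: derived state 'absent' in Taxon J only — an autapomorphy, so it tells us nothing about relationships among taxa.
leaf margin serrate (derived state 'present') is shared by Taxon A, Taxon J, and Taxon Q — a synapomorphy uniting that clade.
book lungs (derived state 'absent') is shared by Taxon J and Taxon Q — a synapomorphy uniting that clade.
caudal autotomy (derived state 'present') is shared by all ingroup taxa — unites the whole ingroup.
Most parsimonious ingroup topology: (((Taxon J,Taxon Q),Taxon A),Taxon D).
Taxon J and Taxon Q share a more recent common ancestor with each other than either does with Taxon A, so Taxon A is the least closely related of the three.

Taxon A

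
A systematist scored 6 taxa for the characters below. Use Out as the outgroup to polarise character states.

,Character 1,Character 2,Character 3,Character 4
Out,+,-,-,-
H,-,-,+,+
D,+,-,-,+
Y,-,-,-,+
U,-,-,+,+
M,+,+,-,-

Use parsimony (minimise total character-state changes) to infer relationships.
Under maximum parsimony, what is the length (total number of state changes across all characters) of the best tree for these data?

Character polarity is set by the outgroup: the derived state is whichever differs from the outgroup's state, so for Character 1 the derived state is '-', and for the remaining characters it is '+'.
Only H, U, and Y show the derived state '-' for Character 1, supporting them as a clade.
Character 2 (derived state '+') is unique to M (autapomorphy; uninformative for grouping).
Only H and U show the derived state '+' for Character 3, supporting them as a clade.
Only D, H, U, and Y show the derived state '+' for Character 4, supporting them as a clade.
Most parsimonious ingroup topology: ((((H,U),Y),D),M).
Changes per character on this tree: Character 1: 1; Character 2: 1; Character 3: 1; Character 4: 1.
Total = 4.

4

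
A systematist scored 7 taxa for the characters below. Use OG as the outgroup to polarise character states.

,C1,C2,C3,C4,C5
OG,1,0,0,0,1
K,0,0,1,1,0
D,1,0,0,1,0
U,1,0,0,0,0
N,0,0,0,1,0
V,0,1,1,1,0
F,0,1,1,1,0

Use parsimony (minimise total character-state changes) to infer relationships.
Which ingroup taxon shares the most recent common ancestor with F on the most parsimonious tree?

V

Character polarity is set by the outgroup: the derived state is whichever differs from the outgroup's state, so for C1, C5 the derived state is '0', and for the remaining characters it is '1'.
Only F, K, N, and V show the derived state '0' for C1, supporting them as a clade.
C2 (derived state '1') is shared by F and V — a synapomorphy uniting that clade.
Only F, K, and V show the derived state '1' for C3, supporting them as a clade.
C4: derived state '1' in D, F, K, N, and V only — synapomorphy for {D, F, K, N, V}.
All ingroup taxa share the derived state '0' for C5; it defines the ingroup but does not resolve relationships within it.
Most parsimonious ingroup topology: ((((K,(V,F)),N),D),U).
F and V form a cherry on this tree, so they are sister taxa.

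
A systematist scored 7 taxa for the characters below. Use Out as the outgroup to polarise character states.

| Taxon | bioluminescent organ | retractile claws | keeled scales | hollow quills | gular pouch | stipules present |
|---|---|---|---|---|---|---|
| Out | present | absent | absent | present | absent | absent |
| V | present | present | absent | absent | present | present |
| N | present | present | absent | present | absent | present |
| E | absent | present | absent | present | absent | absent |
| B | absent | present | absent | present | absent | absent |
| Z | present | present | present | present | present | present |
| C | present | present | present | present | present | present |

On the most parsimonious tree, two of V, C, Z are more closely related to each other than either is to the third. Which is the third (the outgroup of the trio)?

Character polarity is set by the outgroup: the derived state is whichever differs from the outgroup's state, so for bioluminescent organ, hollow quills the derived state is 'absent', and for the remaining characters it is 'present'.
bioluminescent organ (derived state 'absent') is shared by B and E — a synapomorphy uniting that clade.
All ingroup taxa share the derived state 'present' for retractile claws; it defines the ingroup but does not resolve relationships within it.
keeled scales: derived state 'present' in C and Z only — synapomorphy for {C, Z}.
hollow quills (derived state 'absent') is unique to V (autapomorphy; uninformative for grouping).
gular pouch: derived state 'present' in C, V, and Z only — synapomorphy for {C, V, Z}.
Only C, N, V, and Z show the derived state 'present' for stipules present, supporting them as a clade.
Most parsimonious ingroup topology: (((V,(Z,C)),N),(E,B)).
C and Z share a more recent common ancestor with each other than either does with V, so V is the least closely related of the three.

V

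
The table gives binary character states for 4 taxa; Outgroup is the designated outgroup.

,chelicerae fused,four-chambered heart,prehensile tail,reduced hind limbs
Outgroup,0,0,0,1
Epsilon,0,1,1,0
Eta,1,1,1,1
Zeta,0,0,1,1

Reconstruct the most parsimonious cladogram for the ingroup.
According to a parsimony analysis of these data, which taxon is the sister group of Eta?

Epsilon

Character polarity is set by the outgroup: the derived state is whichever differs from the outgroup's state, so for reduced hind limbs the derived state is '0', and for the remaining characters it is '1'.
chelicerae fused (derived state '1') is unique to Eta (autapomorphy; uninformative for grouping).
Only Epsilon and Eta show the derived state '1' for four-chambered heart, supporting them as a clade.
prehensile tail (derived state '1') is shared by all ingroup taxa — unites the whole ingroup.
reduced hind limbs: derived state '0' in Epsilon only — an autapomorphy, so it tells us nothing about relationships among taxa.
Most parsimonious ingroup topology: ((Eta,Epsilon),Zeta).
Eta and Epsilon form a cherry on this tree, so they are sister taxa.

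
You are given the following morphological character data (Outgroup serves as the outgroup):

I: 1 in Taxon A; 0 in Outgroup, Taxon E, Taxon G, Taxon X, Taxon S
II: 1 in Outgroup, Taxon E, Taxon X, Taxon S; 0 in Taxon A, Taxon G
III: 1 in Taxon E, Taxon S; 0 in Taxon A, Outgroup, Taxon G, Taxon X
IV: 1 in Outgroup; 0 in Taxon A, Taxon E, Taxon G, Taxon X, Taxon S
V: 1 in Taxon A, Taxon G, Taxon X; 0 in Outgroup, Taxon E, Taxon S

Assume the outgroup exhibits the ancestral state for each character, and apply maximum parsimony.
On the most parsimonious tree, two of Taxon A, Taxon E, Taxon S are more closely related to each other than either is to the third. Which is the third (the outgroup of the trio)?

Taxon A

Character polarity is set by the outgroup: the derived state is whichever differs from the outgroup's state, so for II, IV the derived state is '0', and for the remaining characters it is '1'.
I (derived state '1') is unique to Taxon A (autapomorphy; uninformative for grouping).
II: derived state '0' in Taxon A and Taxon G only — synapomorphy for {Taxon A, Taxon G}.
III (derived state '1') is shared by Taxon E and Taxon S — a synapomorphy uniting that clade.
IV (derived state '0') is shared by all ingroup taxa — unites the whole ingroup.
V: derived state '1' in Taxon A, Taxon G, and Taxon X only — synapomorphy for {Taxon A, Taxon G, Taxon X}.
Most parsimonious ingroup topology: (((Taxon G,Taxon A),Taxon X),(Taxon S,Taxon E)).
Taxon S and Taxon E share a more recent common ancestor with each other than either does with Taxon A, so Taxon A is the least closely related of the three.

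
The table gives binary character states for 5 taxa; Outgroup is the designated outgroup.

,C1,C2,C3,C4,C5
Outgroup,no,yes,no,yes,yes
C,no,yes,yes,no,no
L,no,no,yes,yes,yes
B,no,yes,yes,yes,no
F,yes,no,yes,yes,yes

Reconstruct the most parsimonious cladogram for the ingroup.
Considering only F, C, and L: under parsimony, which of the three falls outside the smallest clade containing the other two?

Character polarity is set by the outgroup: the derived state is whichever differs from the outgroup's state, so for C2, C4, C5 the derived state is 'no', and for the remaining characters it is 'yes'.
C1: derived state 'yes' in F only — an autapomorphy, so it tells us nothing about relationships among taxa.
C2 (derived state 'no') is shared by F and L — a synapomorphy uniting that clade.
All ingroup taxa share the derived state 'yes' for C3; it defines the ingroup but does not resolve relationships within it.
C4: derived state 'no' in C only — an autapomorphy, so it tells us nothing about relationships among taxa.
Only B and C show the derived state 'no' for C5, supporting them as a clade.
Most parsimonious ingroup topology: ((C,B),(L,F)).
L and F share a more recent common ancestor with each other than either does with C, so C is the least closely related of the three.

C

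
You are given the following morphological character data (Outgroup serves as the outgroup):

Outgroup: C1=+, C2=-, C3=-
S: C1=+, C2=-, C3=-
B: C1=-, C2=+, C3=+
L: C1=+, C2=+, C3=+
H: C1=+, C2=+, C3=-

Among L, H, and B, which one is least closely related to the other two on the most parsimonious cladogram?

H

Character polarity is set by the outgroup: the derived state is whichever differs from the outgroup's state, so for C1 the derived state is '-', and for the remaining characters it is '+'.
C1: derived state '-' in B only — an autapomorphy, so it tells us nothing about relationships among taxa.
C2: derived state '+' in B, H, and L only — synapomorphy for {B, H, L}.
Only B and L show the derived state '+' for C3, supporting them as a clade.
Most parsimonious ingroup topology: (S,((B,L),H)).
B and L share a more recent common ancestor with each other than either does with H, so H is the least closely related of the three.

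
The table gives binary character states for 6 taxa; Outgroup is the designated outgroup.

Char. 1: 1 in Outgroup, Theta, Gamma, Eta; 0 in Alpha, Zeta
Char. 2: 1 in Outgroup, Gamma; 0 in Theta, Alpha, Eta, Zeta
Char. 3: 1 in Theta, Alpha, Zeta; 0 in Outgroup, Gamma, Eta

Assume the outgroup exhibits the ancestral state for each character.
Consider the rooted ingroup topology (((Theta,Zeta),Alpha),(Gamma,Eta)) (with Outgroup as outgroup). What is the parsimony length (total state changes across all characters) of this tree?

5

Map each character onto (((Theta,Zeta),Alpha),(Gamma,Eta)) (rooted by Outgroup) and count the minimum state changes it requires (Fitch parsimony):
Char. 1: 2; Char. 2: 2; Char. 3: 1.
Total tree length = 5.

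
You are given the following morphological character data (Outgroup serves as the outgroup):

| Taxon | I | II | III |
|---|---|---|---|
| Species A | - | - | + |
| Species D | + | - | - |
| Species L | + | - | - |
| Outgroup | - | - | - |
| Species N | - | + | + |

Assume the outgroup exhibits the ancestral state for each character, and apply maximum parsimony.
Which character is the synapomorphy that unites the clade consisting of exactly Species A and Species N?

III

The outgroup has state '-' for every character, so '+' is the derived state throughout.
I: derived state '+' in Species D and Species L only — synapomorphy for {Species D, Species L}.
II: derived state '+' in Species N only — an autapomorphy, so it tells us nothing about relationships among taxa.
Only Species A and Species N show the derived state '+' for III, supporting them as a clade.
Most parsimonious ingroup topology: ((Species N,Species A),(Species D,Species L)).
The clade {Species A, Species N} is supported by III: its derived state '+' occurs in exactly those taxa and in no other taxon (including the outgroup).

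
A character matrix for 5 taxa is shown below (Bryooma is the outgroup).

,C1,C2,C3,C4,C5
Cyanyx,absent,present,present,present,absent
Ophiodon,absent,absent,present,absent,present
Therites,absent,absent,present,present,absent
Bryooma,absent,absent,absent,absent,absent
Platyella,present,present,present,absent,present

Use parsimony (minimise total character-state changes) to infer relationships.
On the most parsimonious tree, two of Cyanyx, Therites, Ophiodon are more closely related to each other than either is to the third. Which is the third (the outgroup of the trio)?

The outgroup has state 'absent' for every character, so 'present' is the derived state throughout.
C1 (derived state 'present') is unique to Platyella (autapomorphy; uninformative for grouping).
C2 (state 'present') occurs in Cyanyx and Platyella but conflicts with the nesting implied by the other characters — most parsimoniously interpreted as homoplasy.
C3 (derived state 'present') is shared by all ingroup taxa — unites the whole ingroup.
Only Cyanyx and Therites show the derived state 'present' for C4, supporting them as a clade.
C5: derived state 'present' in Ophiodon and Platyella only — synapomorphy for {Ophiodon, Platyella}.
Most parsimonious ingroup topology: ((Cyanyx,Therites),(Platyella,Ophiodon)).
Therites and Cyanyx share a more recent common ancestor with each other than either does with Ophiodon, so Ophiodon is the least closely related of the three.

Ophiodon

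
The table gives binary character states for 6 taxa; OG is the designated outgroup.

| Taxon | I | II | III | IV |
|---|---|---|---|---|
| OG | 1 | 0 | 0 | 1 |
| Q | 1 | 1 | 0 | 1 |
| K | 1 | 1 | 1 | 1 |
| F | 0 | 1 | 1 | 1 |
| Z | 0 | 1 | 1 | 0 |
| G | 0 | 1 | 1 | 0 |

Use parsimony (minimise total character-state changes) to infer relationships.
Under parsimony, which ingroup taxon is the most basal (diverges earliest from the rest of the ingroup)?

Q

Character polarity is set by the outgroup: the derived state is whichever differs from the outgroup's state, so for I, IV the derived state is '0', and for the remaining characters it is '1'.
Only F, G, and Z show the derived state '0' for I, supporting them as a clade.
II (derived state '1') is shared by all ingroup taxa — unites the whole ingroup.
III: derived state '1' in F, G, K, and Z only — synapomorphy for {F, G, K, Z}.
IV: derived state '0' in G and Z only — synapomorphy for {G, Z}.
Most parsimonious ingroup topology: (Q,(K,(F,(Z,G)))).
Q is sister to the clade containing all other ingroup taxa, so it is the earliest-diverging (most basal) ingroup lineage.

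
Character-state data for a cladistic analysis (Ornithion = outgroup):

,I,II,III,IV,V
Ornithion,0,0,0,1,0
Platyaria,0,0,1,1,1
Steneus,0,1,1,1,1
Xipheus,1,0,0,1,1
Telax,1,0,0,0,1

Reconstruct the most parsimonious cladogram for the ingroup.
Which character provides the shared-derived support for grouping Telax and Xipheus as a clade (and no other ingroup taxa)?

I

Character polarity is set by the outgroup: the derived state is whichever differs from the outgroup's state, so for IV the derived state is '0', and for the remaining characters it is '1'.
I: derived state '1' in Telax and Xipheus only — synapomorphy for {Telax, Xipheus}.
II: derived state '1' in Steneus only — an autapomorphy, so it tells us nothing about relationships among taxa.
III (derived state '1') is shared by Platyaria and Steneus — a synapomorphy uniting that clade.
IV: derived state '0' in Telax only — an autapomorphy, so it tells us nothing about relationships among taxa.
V (derived state '1') is shared by all ingroup taxa — unites the whole ingroup.
Most parsimonious ingroup topology: ((Xipheus,Telax),(Platyaria,Steneus)).
The clade {Telax, Xipheus} is supported by I: its derived state '1' occurs in exactly those taxa and in no other taxon (including the outgroup).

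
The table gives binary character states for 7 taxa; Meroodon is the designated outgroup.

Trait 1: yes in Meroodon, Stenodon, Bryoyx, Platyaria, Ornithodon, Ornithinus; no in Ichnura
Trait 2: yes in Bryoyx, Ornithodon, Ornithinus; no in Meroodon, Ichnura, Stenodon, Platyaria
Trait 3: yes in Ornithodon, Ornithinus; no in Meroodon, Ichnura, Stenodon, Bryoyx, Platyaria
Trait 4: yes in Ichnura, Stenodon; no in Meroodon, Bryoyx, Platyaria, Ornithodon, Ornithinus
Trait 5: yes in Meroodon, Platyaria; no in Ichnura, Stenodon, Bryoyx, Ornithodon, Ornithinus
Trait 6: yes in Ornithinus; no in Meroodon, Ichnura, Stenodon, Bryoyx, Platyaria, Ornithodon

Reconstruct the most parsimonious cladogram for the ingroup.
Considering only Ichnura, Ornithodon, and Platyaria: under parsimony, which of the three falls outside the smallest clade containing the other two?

Platyaria

Character polarity is set by the outgroup: the derived state is whichever differs from the outgroup's state, so for Trait 1, Trait 5 the derived state is 'no', and for the remaining characters it is 'yes'.
Trait 1: derived state 'no' in Ichnura only — an autapomorphy, so it tells us nothing about relationships among taxa.
Only Bryoyx, Ornithinus, and Ornithodon show the derived state 'yes' for Trait 2, supporting them as a clade.
Trait 3 (derived state 'yes') is shared by Ornithinus and Ornithodon — a synapomorphy uniting that clade.
Trait 4: derived state 'yes' in Ichnura and Stenodon only — synapomorphy for {Ichnura, Stenodon}.
Trait 5: derived state 'no' in Bryoyx, Ichnura, Ornithinus, Ornithodon, and Stenodon only — synapomorphy for {Bryoyx, Ichnura, Ornithinus, Ornithodon, Stenodon}.
Trait 6: derived state 'yes' in Ornithinus only — an autapomorphy, so it tells us nothing about relationships among taxa.
Most parsimonious ingroup topology: (((Ichnura,Stenodon),(Bryoyx,(Ornithodon,Ornithinus))),Platyaria).
Ichnura and Ornithodon share a more recent common ancestor with each other than either does with Platyaria, so Platyaria is the least closely related of the three.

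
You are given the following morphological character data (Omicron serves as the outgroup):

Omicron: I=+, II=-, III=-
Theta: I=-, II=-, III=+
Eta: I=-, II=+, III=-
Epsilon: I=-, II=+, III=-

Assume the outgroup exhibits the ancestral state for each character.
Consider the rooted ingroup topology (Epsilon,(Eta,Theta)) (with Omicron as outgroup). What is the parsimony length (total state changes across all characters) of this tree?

Map each character onto (Epsilon,(Eta,Theta)) (rooted by Omicron) and count the minimum state changes it requires (Fitch parsimony):
I: 1; II: 2; III: 1.
Total tree length = 4.

4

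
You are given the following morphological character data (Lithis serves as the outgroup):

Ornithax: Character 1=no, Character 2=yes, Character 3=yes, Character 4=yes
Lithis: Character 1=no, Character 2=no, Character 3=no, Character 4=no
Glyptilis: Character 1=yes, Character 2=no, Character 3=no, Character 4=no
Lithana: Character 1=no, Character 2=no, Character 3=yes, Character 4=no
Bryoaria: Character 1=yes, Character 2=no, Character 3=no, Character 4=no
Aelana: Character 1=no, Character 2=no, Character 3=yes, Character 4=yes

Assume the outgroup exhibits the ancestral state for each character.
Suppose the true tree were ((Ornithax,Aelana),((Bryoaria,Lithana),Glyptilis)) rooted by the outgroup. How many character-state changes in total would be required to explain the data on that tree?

6

Map each character onto ((Ornithax,Aelana),((Bryoaria,Lithana),Glyptilis)) (rooted by Lithis) and count the minimum state changes it requires (Fitch parsimony):
Character 1: 2; Character 2: 1; Character 3: 2; Character 4: 1.
Total tree length = 6.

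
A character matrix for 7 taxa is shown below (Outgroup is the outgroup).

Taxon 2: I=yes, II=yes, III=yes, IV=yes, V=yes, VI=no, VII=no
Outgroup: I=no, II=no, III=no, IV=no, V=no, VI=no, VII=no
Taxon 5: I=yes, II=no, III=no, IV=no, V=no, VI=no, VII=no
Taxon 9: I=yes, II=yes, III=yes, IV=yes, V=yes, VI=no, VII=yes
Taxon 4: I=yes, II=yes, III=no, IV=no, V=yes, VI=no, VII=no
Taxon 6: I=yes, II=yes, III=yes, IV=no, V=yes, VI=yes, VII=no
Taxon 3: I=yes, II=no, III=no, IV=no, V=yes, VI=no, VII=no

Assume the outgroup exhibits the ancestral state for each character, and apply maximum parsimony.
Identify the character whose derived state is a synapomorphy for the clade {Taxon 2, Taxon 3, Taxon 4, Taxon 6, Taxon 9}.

The outgroup has state 'no' for every character, so 'yes' is the derived state throughout.
I (derived state 'yes') is shared by all ingroup taxa — unites the whole ingroup.
Only Taxon 2, Taxon 4, Taxon 6, and Taxon 9 show the derived state 'yes' for II, supporting them as a clade.
Only Taxon 2, Taxon 6, and Taxon 9 show the derived state 'yes' for III, supporting them as a clade.
IV (derived state 'yes') is shared by Taxon 2 and Taxon 9 — a synapomorphy uniting that clade.
V (derived state 'yes') is shared by Taxon 2, Taxon 3, Taxon 4, Taxon 6, and Taxon 9 — a synapomorphy uniting that clade.
VI: derived state 'yes' in Taxon 6 only — an autapomorphy, so it tells us nothing about relationships among taxa.
VII: derived state 'yes' in Taxon 9 only — an autapomorphy, so it tells us nothing about relationships among taxa.
Most parsimonious ingroup topology: (((Taxon 4,((Taxon 9,Taxon 2),Taxon 6)),Taxon 3),Taxon 5).
The clade {Taxon 2, Taxon 3, Taxon 4, Taxon 6, Taxon 9} is supported by V: its derived state 'yes' occurs in exactly those taxa and in no other taxon (including the outgroup).

V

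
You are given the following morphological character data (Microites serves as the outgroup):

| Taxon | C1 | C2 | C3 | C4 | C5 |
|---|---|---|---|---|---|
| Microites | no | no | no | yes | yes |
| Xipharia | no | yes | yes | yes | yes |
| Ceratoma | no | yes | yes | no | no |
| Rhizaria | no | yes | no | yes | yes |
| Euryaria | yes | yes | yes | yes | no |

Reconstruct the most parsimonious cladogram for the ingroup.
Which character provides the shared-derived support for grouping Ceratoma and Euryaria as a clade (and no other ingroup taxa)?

C5

Character polarity is set by the outgroup: the derived state is whichever differs from the outgroup's state, so for C4, C5 the derived state is 'no', and for the remaining characters it is 'yes'.
C1 (derived state 'yes') is unique to Euryaria (autapomorphy; uninformative for grouping).
C2 (derived state 'yes') is shared by all ingroup taxa — unites the whole ingroup.
C3: derived state 'yes' in Ceratoma, Euryaria, and Xipharia only — synapomorphy for {Ceratoma, Euryaria, Xipharia}.
C4 (derived state 'no') is unique to Ceratoma (autapomorphy; uninformative for grouping).
Only Ceratoma and Euryaria show the derived state 'no' for C5, supporting them as a clade.
Most parsimonious ingroup topology: ((Xipharia,(Ceratoma,Euryaria)),Rhizaria).
The clade {Ceratoma, Euryaria} is supported by C5: its derived state 'no' occurs in exactly those taxa and in no other taxon (including the outgroup).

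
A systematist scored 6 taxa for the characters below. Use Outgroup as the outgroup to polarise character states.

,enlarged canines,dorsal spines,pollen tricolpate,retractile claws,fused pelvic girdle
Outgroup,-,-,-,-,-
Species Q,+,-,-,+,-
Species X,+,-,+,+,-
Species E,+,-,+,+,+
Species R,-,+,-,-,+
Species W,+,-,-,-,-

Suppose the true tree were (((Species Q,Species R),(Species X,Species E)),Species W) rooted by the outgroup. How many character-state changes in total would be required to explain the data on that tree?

8

Map each character onto (((Species Q,Species R),(Species X,Species E)),Species W) (rooted by Outgroup) and count the minimum state changes it requires (Fitch parsimony):
enlarged canines: 2; dorsal spines: 1; pollen tricolpate: 1; retractile claws: 2; fused pelvic girdle: 2.
Total tree length = 8.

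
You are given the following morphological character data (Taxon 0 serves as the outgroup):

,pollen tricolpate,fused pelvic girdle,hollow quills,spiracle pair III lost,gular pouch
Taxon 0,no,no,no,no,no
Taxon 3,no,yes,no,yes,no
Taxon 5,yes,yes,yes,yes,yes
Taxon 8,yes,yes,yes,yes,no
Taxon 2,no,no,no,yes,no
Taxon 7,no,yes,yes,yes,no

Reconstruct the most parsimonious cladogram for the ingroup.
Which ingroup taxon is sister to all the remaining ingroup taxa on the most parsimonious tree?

Taxon 2

The outgroup has state 'no' for every character, so 'yes' is the derived state throughout.
Only Taxon 5 and Taxon 8 show the derived state 'yes' for pollen tricolpate, supporting them as a clade.
fused pelvic girdle: derived state 'yes' in Taxon 3, Taxon 5, Taxon 7, and Taxon 8 only — synapomorphy for {Taxon 3, Taxon 5, Taxon 7, Taxon 8}.
hollow quills (derived state 'yes') is shared by Taxon 5, Taxon 7, and Taxon 8 — a synapomorphy uniting that clade.
All ingroup taxa share the derived state 'yes' for spiracle pair III lost; it defines the ingroup but does not resolve relationships within it.
gular pouch (derived state 'yes') is unique to Taxon 5 (autapomorphy; uninformative for grouping).
Most parsimonious ingroup topology: ((Taxon 3,((Taxon 5,Taxon 8),Taxon 7)),Taxon 2).
Taxon 2 is sister to the clade containing all other ingroup taxa, so it is the earliest-diverging (most basal) ingroup lineage.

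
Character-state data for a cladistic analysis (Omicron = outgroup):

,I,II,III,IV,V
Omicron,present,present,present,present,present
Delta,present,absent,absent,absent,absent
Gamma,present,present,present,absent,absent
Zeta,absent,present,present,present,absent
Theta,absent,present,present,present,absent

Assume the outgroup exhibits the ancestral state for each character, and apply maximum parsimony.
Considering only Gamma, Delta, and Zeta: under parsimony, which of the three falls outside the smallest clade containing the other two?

Zeta

The outgroup has state 'present' for every character, so 'absent' is the derived state throughout.
Only Theta and Zeta show the derived state 'absent' for I, supporting them as a clade.
II: derived state 'absent' in Delta only — an autapomorphy, so it tells us nothing about relationships among taxa.
III: derived state 'absent' in Delta only — an autapomorphy, so it tells us nothing about relationships among taxa.
IV: derived state 'absent' in Delta and Gamma only — synapomorphy for {Delta, Gamma}.
V (derived state 'absent') is shared by all ingroup taxa — unites the whole ingroup.
Most parsimonious ingroup topology: ((Delta,Gamma),(Zeta,Theta)).
Delta and Gamma share a more recent common ancestor with each other than either does with Zeta, so Zeta is the least closely related of the three.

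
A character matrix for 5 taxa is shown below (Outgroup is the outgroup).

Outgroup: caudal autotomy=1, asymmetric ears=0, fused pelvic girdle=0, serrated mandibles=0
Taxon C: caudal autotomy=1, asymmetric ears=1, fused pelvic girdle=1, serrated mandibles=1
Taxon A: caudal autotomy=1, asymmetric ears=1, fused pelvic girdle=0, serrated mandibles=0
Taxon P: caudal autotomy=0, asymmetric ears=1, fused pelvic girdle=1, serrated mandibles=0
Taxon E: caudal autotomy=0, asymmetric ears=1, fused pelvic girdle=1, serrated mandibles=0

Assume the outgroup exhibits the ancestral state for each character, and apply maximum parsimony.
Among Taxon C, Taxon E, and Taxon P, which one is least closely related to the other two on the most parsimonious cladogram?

Taxon C

Character polarity is set by the outgroup: the derived state is whichever differs from the outgroup's state, so for caudal autotomy the derived state is '0', and for the remaining characters it is '1'.
Only Taxon E and Taxon P show the derived state '0' for caudal autotomy, supporting them as a clade.
asymmetric ears (derived state '1') is shared by all ingroup taxa — unites the whole ingroup.
fused pelvic girdle: derived state '1' in Taxon C, Taxon E, and Taxon P only — synapomorphy for {Taxon C, Taxon E, Taxon P}.
serrated mandibles: derived state '1' in Taxon C only — an autapomorphy, so it tells us nothing about relationships among taxa.
Most parsimonious ingroup topology: ((Taxon C,(Taxon P,Taxon E)),Taxon A).
Taxon P and Taxon E share a more recent common ancestor with each other than either does with Taxon C, so Taxon C is the least closely related of the three.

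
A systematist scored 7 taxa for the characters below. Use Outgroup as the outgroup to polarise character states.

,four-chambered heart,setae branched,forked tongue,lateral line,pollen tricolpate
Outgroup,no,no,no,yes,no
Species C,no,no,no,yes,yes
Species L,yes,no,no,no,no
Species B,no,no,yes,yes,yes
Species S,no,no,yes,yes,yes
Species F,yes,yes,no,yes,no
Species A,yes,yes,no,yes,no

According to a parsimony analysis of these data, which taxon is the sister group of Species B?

Species S

Character polarity is set by the outgroup: the derived state is whichever differs from the outgroup's state, so for lateral line the derived state is 'no', and for the remaining characters it is 'yes'.
Only Species A, Species F, and Species L show the derived state 'yes' for four-chambered heart, supporting them as a clade.
Only Species A and Species F show the derived state 'yes' for setae branched, supporting them as a clade.
forked tongue (derived state 'yes') is shared by Species B and Species S — a synapomorphy uniting that clade.
lateral line (derived state 'no') is unique to Species L (autapomorphy; uninformative for grouping).
Only Species B, Species C, and Species S show the derived state 'yes' for pollen tricolpate, supporting them as a clade.
Most parsimonious ingroup topology: ((Species C,(Species B,Species S)),(Species L,(Species F,Species A))).
Species B and Species S form a cherry on this tree, so they are sister taxa.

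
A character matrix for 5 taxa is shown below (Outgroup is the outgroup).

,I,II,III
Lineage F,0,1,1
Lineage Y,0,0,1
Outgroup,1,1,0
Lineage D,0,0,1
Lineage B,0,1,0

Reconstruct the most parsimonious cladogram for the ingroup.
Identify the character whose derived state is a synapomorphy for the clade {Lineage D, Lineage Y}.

Character polarity is set by the outgroup: the derived state is whichever differs from the outgroup's state, so for I, II the derived state is '0', and for the remaining characters it is '1'.
All ingroup taxa share the derived state '0' for I; it defines the ingroup but does not resolve relationships within it.
II (derived state '0') is shared by Lineage D and Lineage Y — a synapomorphy uniting that clade.
III (derived state '1') is shared by Lineage D, Lineage F, and Lineage Y — a synapomorphy uniting that clade.
Most parsimonious ingroup topology: (((Lineage Y,Lineage D),Lineage F),Lineage B).
The clade {Lineage D, Lineage Y} is supported by II: its derived state '0' occurs in exactly those taxa and in no other taxon (including the outgroup).

II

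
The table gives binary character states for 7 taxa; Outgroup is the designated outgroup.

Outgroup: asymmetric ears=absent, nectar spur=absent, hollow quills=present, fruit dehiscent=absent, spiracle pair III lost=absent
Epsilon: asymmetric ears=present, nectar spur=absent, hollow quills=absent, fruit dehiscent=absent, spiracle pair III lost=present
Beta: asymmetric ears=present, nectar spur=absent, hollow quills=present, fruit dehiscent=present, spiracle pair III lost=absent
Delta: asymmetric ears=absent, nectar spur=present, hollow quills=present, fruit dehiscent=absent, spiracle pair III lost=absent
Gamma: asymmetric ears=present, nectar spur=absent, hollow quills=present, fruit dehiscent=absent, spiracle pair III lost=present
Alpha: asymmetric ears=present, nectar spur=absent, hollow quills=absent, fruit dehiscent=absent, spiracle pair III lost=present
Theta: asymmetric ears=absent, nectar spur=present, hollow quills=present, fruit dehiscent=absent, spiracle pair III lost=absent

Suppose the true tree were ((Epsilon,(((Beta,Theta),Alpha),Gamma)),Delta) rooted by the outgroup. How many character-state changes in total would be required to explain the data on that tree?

Map each character onto ((Epsilon,(((Beta,Theta),Alpha),Gamma)),Delta) (rooted by Outgroup) and count the minimum state changes it requires (Fitch parsimony):
asymmetric ears: 2; nectar spur: 2; hollow quills: 2; fruit dehiscent: 1; spiracle pair III lost: 2.
Total tree length = 9.

9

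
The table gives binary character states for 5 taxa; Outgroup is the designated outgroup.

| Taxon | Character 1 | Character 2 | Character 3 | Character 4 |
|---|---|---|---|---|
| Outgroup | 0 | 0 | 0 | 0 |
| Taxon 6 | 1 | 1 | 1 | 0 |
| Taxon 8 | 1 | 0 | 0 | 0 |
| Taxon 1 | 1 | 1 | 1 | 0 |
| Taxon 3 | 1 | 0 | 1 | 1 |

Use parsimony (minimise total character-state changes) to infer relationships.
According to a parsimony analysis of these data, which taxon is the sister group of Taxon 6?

Taxon 1

The outgroup has state '0' for every character, so '1' is the derived state throughout.
All ingroup taxa share the derived state '1' for Character 1; it defines the ingroup but does not resolve relationships within it.
Character 2: derived state '1' in Taxon 1 and Taxon 6 only — synapomorphy for {Taxon 1, Taxon 6}.
Character 3: derived state '1' in Taxon 1, Taxon 3, and Taxon 6 only — synapomorphy for {Taxon 1, Taxon 3, Taxon 6}.
Character 4 (derived state '1') is unique to Taxon 3 (autapomorphy; uninformative for grouping).
Most parsimonious ingroup topology: (((Taxon 6,Taxon 1),Taxon 3),Taxon 8).
Taxon 6 and Taxon 1 form a cherry on this tree, so they are sister taxa.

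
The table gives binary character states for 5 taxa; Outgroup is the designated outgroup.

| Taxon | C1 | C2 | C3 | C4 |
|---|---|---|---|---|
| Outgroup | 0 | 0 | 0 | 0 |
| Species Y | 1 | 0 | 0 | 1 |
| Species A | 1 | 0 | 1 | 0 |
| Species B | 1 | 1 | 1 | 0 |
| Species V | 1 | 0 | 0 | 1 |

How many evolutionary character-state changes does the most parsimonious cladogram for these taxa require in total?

The outgroup has state '0' for every character, so '1' is the derived state throughout.
C1 (derived state '1') is shared by all ingroup taxa — unites the whole ingroup.
C2: derived state '1' in Species B only — an autapomorphy, so it tells us nothing about relationships among taxa.
C3: derived state '1' in Species A and Species B only — synapomorphy for {Species A, Species B}.
C4 (derived state '1') is shared by Species V and Species Y — a synapomorphy uniting that clade.
Most parsimonious ingroup topology: ((Species Y,Species V),(Species A,Species B)).
Changes per character on this tree: C1: 1; C2: 1; C3: 1; C4: 1.
Total = 4.

4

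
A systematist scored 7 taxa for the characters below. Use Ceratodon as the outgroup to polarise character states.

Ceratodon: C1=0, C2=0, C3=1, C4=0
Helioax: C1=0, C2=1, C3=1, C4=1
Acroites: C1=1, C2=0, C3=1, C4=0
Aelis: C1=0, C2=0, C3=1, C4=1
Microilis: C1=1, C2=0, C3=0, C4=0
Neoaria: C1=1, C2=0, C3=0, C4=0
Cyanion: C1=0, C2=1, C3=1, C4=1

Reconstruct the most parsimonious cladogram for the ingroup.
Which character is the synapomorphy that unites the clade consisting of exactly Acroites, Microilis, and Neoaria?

Character polarity is set by the outgroup: the derived state is whichever differs from the outgroup's state, so for C3 the derived state is '0', and for the remaining characters it is '1'.
C1 (derived state '1') is shared by Acroites, Microilis, and Neoaria — a synapomorphy uniting that clade.
C2 (derived state '1') is shared by Cyanion and Helioax — a synapomorphy uniting that clade.
Only Microilis and Neoaria show the derived state '0' for C3, supporting them as a clade.
C4 (derived state '1') is shared by Aelis, Cyanion, and Helioax — a synapomorphy uniting that clade.
Most parsimonious ingroup topology: (((Helioax,Cyanion),Aelis),(Acroites,(Microilis,Neoaria))).
The clade {Acroites, Microilis, Neoaria} is supported by C1: its derived state '1' occurs in exactly those taxa and in no other taxon (including the outgroup).

C1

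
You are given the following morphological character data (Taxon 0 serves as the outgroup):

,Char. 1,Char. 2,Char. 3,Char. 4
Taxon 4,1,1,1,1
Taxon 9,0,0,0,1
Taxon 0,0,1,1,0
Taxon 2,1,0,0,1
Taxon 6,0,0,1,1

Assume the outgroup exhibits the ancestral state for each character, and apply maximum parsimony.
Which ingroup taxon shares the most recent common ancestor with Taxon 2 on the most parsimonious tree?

Taxon 9

Character polarity is set by the outgroup: the derived state is whichever differs from the outgroup's state, so for Char. 2, Char. 3 the derived state is '0', and for the remaining characters it is '1'.
Char. 1 groups Taxon 2 and Taxon 4, which is incompatible with the clades supported by the remaining characters; treating it as convergent (homoplasy) costs fewer steps than any alternative tree.
Char. 2 (derived state '0') is shared by Taxon 2, Taxon 6, and Taxon 9 — a synapomorphy uniting that clade.
Char. 3: derived state '0' in Taxon 2 and Taxon 9 only — synapomorphy for {Taxon 2, Taxon 9}.
All ingroup taxa share the derived state '1' for Char. 4; it defines the ingroup but does not resolve relationships within it.
Most parsimonious ingroup topology: (((Taxon 2,Taxon 9),Taxon 6),Taxon 4).
Taxon 2 and Taxon 9 form a cherry on this tree, so they are sister taxa.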